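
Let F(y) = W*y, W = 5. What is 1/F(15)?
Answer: 1/75 ≈ 0.013333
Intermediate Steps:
F(y) = 5*y
1/F(15) = 1/(5*15) = 1/75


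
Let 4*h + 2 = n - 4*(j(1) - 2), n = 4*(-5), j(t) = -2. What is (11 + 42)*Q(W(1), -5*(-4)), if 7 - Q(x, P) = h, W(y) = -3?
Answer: 901/2 ≈ 450.50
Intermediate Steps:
n = -20
h = -3/2 (h = -½ + (-20 - 4*(-2 - 2))/4 = -½ + (-20 - 4*(-4))/4 = -½ + (-20 + 16)/4 = -½ + (¼)*(-4) = -½ - 1 = -3/2 ≈ -1.5000)
Q(x, P) = 17/2 (Q(x, P) = 7 - 1*(-3/2) = 7 + 3/2 = 17/2)
(11 + 42)*Q(W(1), -5*(-4)) = (11 + 42)*(17/2) = 53*(17/2) = 901/2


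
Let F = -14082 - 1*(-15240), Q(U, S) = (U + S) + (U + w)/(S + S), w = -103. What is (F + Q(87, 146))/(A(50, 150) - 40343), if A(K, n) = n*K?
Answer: -101539/2397539 ≈ -0.042351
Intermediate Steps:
A(K, n) = K*n
Q(U, S) = S + U + (-103 + U)/(2*S) (Q(U, S) = (U + S) + (U - 103)/(S + S) = (S + U) + (-103 + U)/((2*S)) = (S + U) + (-103 + U)*(1/(2*S)) = (S + U) + (-103 + U)/(2*S) = S + U + (-103 + U)/(2*S))
F = 1158 (F = -14082 + 15240 = 1158)
(F + Q(87, 146))/(A(50, 150) - 40343) = (1158 + (1/2)*(-103 + 87 + 2*146*(146 + 87))/146)/(50*150 - 40343) = (1158 + (1/2)*(1/146)*(-103 + 87 + 2*146*233))/(7500 - 40343) = (1158 + (1/2)*(1/146)*(-103 + 87 + 68036))/(-32843) = (1158 + (1/2)*(1/146)*68020)*(-1/32843) = (1158 + 17005/73)*(-1/32843) = (101539/73)*(-1/32843) = -101539/2397539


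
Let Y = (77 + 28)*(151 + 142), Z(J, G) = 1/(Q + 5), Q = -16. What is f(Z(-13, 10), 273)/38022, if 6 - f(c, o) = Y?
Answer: -10253/12674 ≈ -0.80898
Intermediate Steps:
Z(J, G) = -1/11 (Z(J, G) = 1/(-16 + 5) = 1/(-11) = -1/11)
Y = 30765 (Y = 105*293 = 30765)
f(c, o) = -30759 (f(c, o) = 6 - 1*30765 = 6 - 30765 = -30759)
f(Z(-13, 10), 273)/38022 = -30759/38022 = -30759*1/38022 = -10253/12674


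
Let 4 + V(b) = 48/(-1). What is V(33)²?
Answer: 2704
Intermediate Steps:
V(b) = -52 (V(b) = -4 + 48/(-1) = -4 + 48*(-1) = -4 - 48 = -52)
V(33)² = (-52)² = 2704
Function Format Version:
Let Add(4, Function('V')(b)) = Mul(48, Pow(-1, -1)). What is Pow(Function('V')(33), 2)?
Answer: 2704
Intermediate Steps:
Function('V')(b) = -52 (Function('V')(b) = Add(-4, Mul(48, Pow(-1, -1))) = Add(-4, Mul(48, -1)) = Add(-4, -48) = -52)
Pow(Function('V')(33), 2) = Pow(-52, 2) = 2704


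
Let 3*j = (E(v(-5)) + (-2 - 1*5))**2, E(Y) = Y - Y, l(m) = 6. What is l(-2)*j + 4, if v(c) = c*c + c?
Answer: 102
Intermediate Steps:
v(c) = c + c**2 (v(c) = c**2 + c = c + c**2)
E(Y) = 0
j = 49/3 (j = (0 + (-2 - 1*5))**2/3 = (0 + (-2 - 5))**2/3 = (0 - 7)**2/3 = (1/3)*(-7)**2 = (1/3)*49 = 49/3 ≈ 16.333)
l(-2)*j + 4 = 6*(49/3) + 4 = 98 + 4 = 102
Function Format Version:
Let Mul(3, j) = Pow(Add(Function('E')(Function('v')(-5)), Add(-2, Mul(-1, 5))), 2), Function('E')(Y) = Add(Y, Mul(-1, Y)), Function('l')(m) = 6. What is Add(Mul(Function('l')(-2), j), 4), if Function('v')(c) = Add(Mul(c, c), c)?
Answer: 102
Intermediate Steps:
Function('v')(c) = Add(c, Pow(c, 2)) (Function('v')(c) = Add(Pow(c, 2), c) = Add(c, Pow(c, 2)))
Function('E')(Y) = 0
j = Rational(49, 3) (j = Mul(Rational(1, 3), Pow(Add(0, Add(-2, Mul(-1, 5))), 2)) = Mul(Rational(1, 3), Pow(Add(0, Add(-2, -5)), 2)) = Mul(Rational(1, 3), Pow(Add(0, -7), 2)) = Mul(Rational(1, 3), Pow(-7, 2)) = Mul(Rational(1, 3), 49) = Rational(49, 3) ≈ 16.333)
Add(Mul(Function('l')(-2), j), 4) = Add(Mul(6, Rational(49, 3)), 4) = Add(98, 4) = 102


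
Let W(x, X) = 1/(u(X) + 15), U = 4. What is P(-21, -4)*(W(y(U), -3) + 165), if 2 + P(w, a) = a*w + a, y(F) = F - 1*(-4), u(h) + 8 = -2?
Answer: 64428/5 ≈ 12886.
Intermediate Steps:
u(h) = -10 (u(h) = -8 - 2 = -10)
y(F) = 4 + F (y(F) = F + 4 = 4 + F)
W(x, X) = 1/5 (W(x, X) = 1/(-10 + 15) = 1/5)
P(w, a) = -2 + a + a*w (P(w, a) = -2 + (a*w + a) = -2 + (a + a*w) = -2 + a + a*w)
P(-21, -4)*(W(y(U), -3) + 165) = (-2 - 4 - 4*(-21))*(1/5 + 165) = (-2 - 4 + 84)*(826/5) = 78*(826/5) = 64428/5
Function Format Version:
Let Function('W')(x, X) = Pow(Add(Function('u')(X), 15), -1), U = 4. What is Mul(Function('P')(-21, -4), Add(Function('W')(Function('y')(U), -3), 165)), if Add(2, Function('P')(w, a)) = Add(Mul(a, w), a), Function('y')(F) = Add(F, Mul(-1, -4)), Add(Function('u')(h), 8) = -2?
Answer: Rational(64428, 5) ≈ 12886.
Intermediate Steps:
Function('u')(h) = -10 (Function('u')(h) = Add(-8, -2) = -10)
Function('y')(F) = Add(4, F) (Function('y')(F) = Add(F, 4) = Add(4, F))
Function('W')(x, X) = Rational(1, 5) (Function('W')(x, X) = Pow(Add(-10, 15), -1) = Pow(5, -1) = Rational(1, 5))
Function('P')(w, a) = Add(-2, a, Mul(a, w)) (Function('P')(w, a) = Add(-2, Add(Mul(a, w), a)) = Add(-2, Add(a, Mul(a, w))) = Add(-2, a, Mul(a, w)))
Mul(Function('P')(-21, -4), Add(Function('W')(Function('y')(U), -3), 165)) = Mul(Add(-2, -4, Mul(-4, -21)), Add(Rational(1, 5), 165)) = Mul(Add(-2, -4, 84), Rational(826, 5)) = Mul(78, Rational(826, 5)) = Rational(64428, 5)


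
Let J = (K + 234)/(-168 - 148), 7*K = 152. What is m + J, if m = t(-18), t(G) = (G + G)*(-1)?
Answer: 38921/1106 ≈ 35.191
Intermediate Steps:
t(G) = -2*G (t(G) = (2*G)*(-1) = -2*G)
K = 152/7 (K = (1/7)*152 = 152/7 ≈ 21.714)
m = 36 (m = -2*(-18) = 36)
J = -895/1106 (J = (152/7 + 234)/(-168 - 148) = (1790/7)/(-316) = (1790/7)*(-1/316) = -895/1106 ≈ -0.80922)
m + J = 36 - 895/1106 = 38921/1106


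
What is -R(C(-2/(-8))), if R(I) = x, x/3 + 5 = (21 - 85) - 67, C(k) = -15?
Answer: 408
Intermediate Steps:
x = -408 (x = -15 + 3*((21 - 85) - 67) = -15 + 3*(-64 - 67) = -15 + 3*(-131) = -15 - 393 = -408)
R(I) = -408
-R(C(-2/(-8))) = -1*(-408) = 408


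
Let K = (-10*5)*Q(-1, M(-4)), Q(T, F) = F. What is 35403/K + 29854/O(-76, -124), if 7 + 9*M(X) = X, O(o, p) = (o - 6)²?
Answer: 269858456/462275 ≈ 583.76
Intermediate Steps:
O(o, p) = (-6 + o)²
M(X) = -7/9 + X/9
K = 550/9 (K = (-10*5)*(-7/9 + (⅑)*(-4)) = -50*(-7/9 - 4/9) = -50*(-11/9) = 550/9 ≈ 61.111)
35403/K + 29854/O(-76, -124) = 35403/(550/9) + 29854/((-6 - 76)²) = 35403*(9/550) + 29854/((-82)²) = 318627/550 + 29854/6724 = 318627/550 + 29854*(1/6724) = 318627/550 + 14927/3362 = 269858456/462275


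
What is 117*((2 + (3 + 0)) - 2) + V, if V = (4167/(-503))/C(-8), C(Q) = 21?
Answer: 1234482/3521 ≈ 350.61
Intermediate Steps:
V = -1389/3521 (V = (4167/(-503))/21 = (4167*(-1/503))*(1/21) = -4167/503*1/21 = -1389/3521 ≈ -0.39449)
117*((2 + (3 + 0)) - 2) + V = 117*((2 + (3 + 0)) - 2) - 1389/3521 = 117*((2 + 3) - 2) - 1389/3521 = 117*(5 - 2) - 1389/3521 = 117*3 - 1389/3521 = 351 - 1389/3521 = 1234482/3521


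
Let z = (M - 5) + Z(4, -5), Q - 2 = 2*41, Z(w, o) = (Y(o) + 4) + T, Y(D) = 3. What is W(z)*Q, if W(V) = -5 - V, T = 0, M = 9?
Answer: -1344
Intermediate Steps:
Z(w, o) = 7 (Z(w, o) = (3 + 4) + 0 = 7 + 0 = 7)
Q = 84 (Q = 2 + 2*41 = 2 + 82 = 84)
z = 11 (z = (9 - 5) + 7 = 4 + 7 = 11)
W(z)*Q = (-5 - 1*11)*84 = (-5 - 11)*84 = -16*84 = -1344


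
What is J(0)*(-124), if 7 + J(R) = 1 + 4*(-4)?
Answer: 2728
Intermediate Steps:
J(R) = -22 (J(R) = -7 + (1 + 4*(-4)) = -7 + (1 - 16) = -7 - 15 = -22)
J(0)*(-124) = -22*(-124) = 2728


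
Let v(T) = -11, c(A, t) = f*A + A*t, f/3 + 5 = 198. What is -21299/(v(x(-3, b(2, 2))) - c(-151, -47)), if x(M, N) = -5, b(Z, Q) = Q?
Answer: -21299/80321 ≈ -0.26517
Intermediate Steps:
f = 579 (f = -15 + 3*198 = -15 + 594 = 579)
c(A, t) = 579*A + A*t
-21299/(v(x(-3, b(2, 2))) - c(-151, -47)) = -21299/(-11 - (-151)*(579 - 47)) = -21299/(-11 - (-151)*532) = -21299/(-11 - 1*(-80332)) = -21299/(-11 + 80332) = -21299/80321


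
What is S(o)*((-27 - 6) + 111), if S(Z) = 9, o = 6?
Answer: 702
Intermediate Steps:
S(o)*((-27 - 6) + 111) = 9*((-27 - 6) + 111) = 9*(-33 + 111) = 9*78 = 702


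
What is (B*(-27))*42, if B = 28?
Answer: -31752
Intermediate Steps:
(B*(-27))*42 = (28*(-27))*42 = -756*42 = -31752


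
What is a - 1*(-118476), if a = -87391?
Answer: 31085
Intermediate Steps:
a - 1*(-118476) = -87391 - 1*(-118476) = -87391 + 118476 = 31085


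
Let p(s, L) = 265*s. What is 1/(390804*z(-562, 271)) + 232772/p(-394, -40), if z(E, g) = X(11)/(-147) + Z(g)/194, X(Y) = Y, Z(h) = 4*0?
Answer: -166777643973/74807050340 ≈ -2.2294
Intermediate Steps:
Z(h) = 0
z(E, g) = -11/147 (z(E, g) = 11/(-147) + 0/194 = 11*(-1/147) + 0*(1/194) = -11/147 + 0 = -11/147)
1/(390804*z(-562, 271)) + 232772/p(-394, -40) = 1/(390804*(-11/147)) + 232772/((265*(-394))) = (1/390804)*(-147/11) + 232772/(-104410) = -49/1432948 + 232772*(-1/104410) = -49/1432948 - 116386/52205 = -166777643973/74807050340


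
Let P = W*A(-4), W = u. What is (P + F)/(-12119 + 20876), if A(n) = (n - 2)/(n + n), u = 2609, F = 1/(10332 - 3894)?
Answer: 25195115/112755132 ≈ 0.22345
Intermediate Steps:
F = 1/6438 ≈ 0.00015533
A(n) = (-2 + n)/(2*n) (A(n) = (-2 + n)/((2*n)) = (-2 + n)*(1/(2*n)) = (-2 + n)/(2*n))
W = 2609
P = 7827/4 (P = 2609*((½)*(-2 - 4)/(-4)) = 2609*((½)*(-¼)*(-6)) = 2609*(¾) = 7827/4 ≈ 1956.8)
(P + F)/(-12119 + 20876) = (7827/4 + 1/6438)/(-12119 + 20876) = (25195115/12876)/8757 = (25195115/12876)*(1/8757) = 25195115/112755132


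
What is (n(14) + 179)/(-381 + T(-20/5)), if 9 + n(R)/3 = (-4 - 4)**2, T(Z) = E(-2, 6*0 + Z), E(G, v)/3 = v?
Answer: -344/393 ≈ -0.87532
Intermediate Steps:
E(G, v) = 3*v
T(Z) = 3*Z (T(Z) = 3*(6*0 + Z) = 3*(0 + Z) = 3*Z)
n(R) = 165 (n(R) = -27 + 3*(-4 - 4)**2 = -27 + 3*(-8)**2 = -27 + 3*64 = -27 + 192 = 165)
(n(14) + 179)/(-381 + T(-20/5)) = (165 + 179)/(-381 + 3*(-20/5)) = 344/(-381 + 3*(-20*1/5)) = 344/(-381 + 3*(-4)) = 344/(-381 - 12) = 344/(-393) = 344*(-1/393) = -344/393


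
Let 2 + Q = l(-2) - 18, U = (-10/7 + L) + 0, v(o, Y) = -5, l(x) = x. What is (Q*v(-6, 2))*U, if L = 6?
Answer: 3520/7 ≈ 502.86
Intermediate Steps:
U = 32/7 (U = (-10/7 + 6) + 0 = 32/7 + 0 = 32/7 ≈ 4.5714)
Q = -22 (Q = -2 + (-2 - 18) = -2 - 20 = -22)
(Q*v(-6, 2))*U = -22*(-5)*(32/7) = 110*(32/7) = 3520/7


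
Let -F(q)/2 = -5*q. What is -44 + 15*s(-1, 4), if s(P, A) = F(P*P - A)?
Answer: -494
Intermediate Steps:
F(q) = 10*q (F(q) = -(-10)*q = 10*q)
s(P, A) = -10*A + 10*P² (s(P, A) = 10*(P*P - A) = 10*(P² - A) = -10*A + 10*P²)
-44 + 15*s(-1, 4) = -44 + 15*(-10*4 + 10*(-1)²) = -44 + 15*(-40 + 10*1) = -44 + 15*(-40 + 10) = -44 + 15*(-30) = -44 - 450 = -494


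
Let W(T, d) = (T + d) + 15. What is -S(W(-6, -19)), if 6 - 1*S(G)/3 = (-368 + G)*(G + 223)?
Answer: -241560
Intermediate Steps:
W(T, d) = 15 + T + d
S(G) = 18 - 3*(-368 + G)*(223 + G) (S(G) = 18 - 3*(-368 + G)*(G + 223) = 18 - 3*(-368 + G)*(223 + G))
-S(W(-6, -19)) = -(246210 - 3*(15 - 6 - 19)**2 + 435*(15 - 6 - 19)) = -(246210 - 3*(-10)**2 + 435*(-10)) = -(246210 - 3*100 - 4350) = -(246210 - 300 - 4350) = -1*241560 = -241560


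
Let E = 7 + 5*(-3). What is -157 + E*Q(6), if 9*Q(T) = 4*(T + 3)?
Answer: -189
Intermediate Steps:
E = -8 (E = 7 - 15 = -8)
Q(T) = 4/3 + 4*T/9 (Q(T) = (4*(T + 3))/9 = (4*(3 + T))/9 = (12 + 4*T)/9 = 4/3 + 4*T/9)
-157 + E*Q(6) = -157 - 8*(4/3 + (4/9)*6) = -157 - 8*(4/3 + 8/3) = -157 - 8*4 = -157 - 32 = -189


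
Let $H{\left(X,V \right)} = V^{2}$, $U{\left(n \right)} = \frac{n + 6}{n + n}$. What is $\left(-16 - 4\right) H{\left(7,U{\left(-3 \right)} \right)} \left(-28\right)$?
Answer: $140$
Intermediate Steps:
$U{\left(n \right)} = \frac{6 + n}{2 n}$
$\left(-16 - 4\right) H{\left(7,U{\left(-3 \right)} \right)} \left(-28\right) = \left(-16 - 4\right) \left(\frac{6 - 3}{2 \left(-3\right)}\right)^{2} \left(-28\right) = - 20 \left(\frac{1}{2} \left(- \frac{1}{3}\right) 3\right)^{2} \left(-28\right) = - 20 \left(- \frac{1}{2}\right)^{2} \left(-28\right) = \left(-20\right) \frac{1}{4} \left(-28\right) = \left(-5\right) \left(-28\right) = 140$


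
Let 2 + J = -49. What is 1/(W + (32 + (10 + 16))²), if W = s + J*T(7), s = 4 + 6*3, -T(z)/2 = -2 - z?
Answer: 1/2468 ≈ 0.00040519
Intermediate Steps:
J = -51 (J = -2 - 49 = -51)
T(z) = 4 + 2*z (T(z) = -2*(-2 - z) = 4 + 2*z)
s = 22 (s = 4 + 18 = 22)
W = -896 (W = 22 - 51*(4 + 2*7) = 22 - 51*(4 + 14) = 22 - 51*18 = 22 - 918 = -896)
1/(W + (32 + (10 + 16))²) = 1/(-896 + (32 + (10 + 16))²) = 1/(-896 + (32 + 26)²) = 1/(-896 + 58²) = 1/(-896 + 3364) = 1/2468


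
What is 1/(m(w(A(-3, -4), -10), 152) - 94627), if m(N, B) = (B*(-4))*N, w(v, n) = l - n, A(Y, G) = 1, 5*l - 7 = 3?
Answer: -1/101923 ≈ -9.8113e-6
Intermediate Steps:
l = 2 (l = 7/5 + (⅕)*3 = 7/5 + ⅗ = 2)
w(v, n) = 2 - n
m(N, B) = -4*B*N (m(N, B) = (-4*B)*N = -4*B*N)
1/(m(w(A(-3, -4), -10), 152) - 94627) = 1/(-4*152*(2 - 1*(-10)) - 94627) = 1/(-4*152*(2 + 10) - 94627) = 1/(-4*152*12 - 94627) = 1/(-7296 - 94627) = 1/(-101923) = -1/101923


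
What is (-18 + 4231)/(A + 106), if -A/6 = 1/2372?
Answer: 4996618/125713 ≈ 39.746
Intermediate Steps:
A = -3/1186 (A = -6/2372 = -6*1/2372 = -3/1186 ≈ -0.0025295)
(-18 + 4231)/(A + 106) = (-18 + 4231)/(-3/1186 + 106) = 4213/(125713/1186) = 4213*(1186/125713) = 4996618/125713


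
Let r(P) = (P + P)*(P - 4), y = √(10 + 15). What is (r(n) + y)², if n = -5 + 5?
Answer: 25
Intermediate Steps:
y = 5 (y = √25 = 5)
n = 0
r(P) = 2*P*(-4 + P) (r(P) = (2*P)*(-4 + P) = 2*P*(-4 + P))
(r(n) + y)² = (2*0*(-4 + 0) + 5)² = (2*0*(-4) + 5)² = (0 + 5)² = 5² = 25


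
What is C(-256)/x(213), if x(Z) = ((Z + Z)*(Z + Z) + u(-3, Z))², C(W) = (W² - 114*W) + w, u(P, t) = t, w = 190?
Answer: 94910/33010892721 ≈ 2.8751e-6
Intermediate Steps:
C(W) = 190 + W² - 114*W (C(W) = (W² - 114*W) + 190 = 190 + W² - 114*W)
x(Z) = (Z + 4*Z²)² (x(Z) = ((Z + Z)*(Z + Z) + Z)² = ((2*Z)*(2*Z) + Z)² = (4*Z² + Z)² = (Z + 4*Z²)²)
C(-256)/x(213) = (190 + (-256)² - 114*(-256))/((213²*(1 + 4*213)²)) = (190 + 65536 + 29184)/((45369*(1 + 852)²)) = 94910/((45369*853²)) = 94910/((45369*727609)) = 94910/33010892721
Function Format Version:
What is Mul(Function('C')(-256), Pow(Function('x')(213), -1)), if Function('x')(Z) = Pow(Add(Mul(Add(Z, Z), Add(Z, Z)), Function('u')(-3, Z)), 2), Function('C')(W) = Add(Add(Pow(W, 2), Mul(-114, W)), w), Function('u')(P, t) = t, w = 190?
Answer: Rational(94910, 33010892721) ≈ 2.8751e-6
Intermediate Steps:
Function('C')(W) = Add(190, Pow(W, 2), Mul(-114, W)) (Function('C')(W) = Add(Add(Pow(W, 2), Mul(-114, W)), 190) = Add(190, Pow(W, 2), Mul(-114, W)))
Function('x')(Z) = Pow(Add(Z, Mul(4, Pow(Z, 2))), 2) (Function('x')(Z) = Pow(Add(Mul(Add(Z, Z), Add(Z, Z)), Z), 2) = Pow(Add(Mul(Mul(2, Z), Mul(2, Z)), Z), 2) = Pow(Add(Mul(4, Pow(Z, 2)), Z), 2) = Pow(Add(Z, Mul(4, Pow(Z, 2))), 2))
Mul(Function('C')(-256), Pow(Function('x')(213), -1)) = Mul(Add(190, Pow(-256, 2), Mul(-114, -256)), Pow(Mul(Pow(213, 2), Pow(Add(1, Mul(4, 213)), 2)), -1)) = Mul(Add(190, 65536, 29184), Pow(Mul(45369, Pow(Add(1, 852), 2)), -1)) = Mul(94910, Pow(Mul(45369, Pow(853, 2)), -1)) = Mul(94910, Pow(Mul(45369, 727609), -1)) = Mul(94910, Pow(33010892721, -1)) = Mul(94910, Rational(1, 33010892721)) = Rational(94910, 33010892721)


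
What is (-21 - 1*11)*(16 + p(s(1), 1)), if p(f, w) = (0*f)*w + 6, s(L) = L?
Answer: -704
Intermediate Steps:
p(f, w) = 6 (p(f, w) = 0*w + 6 = 0 + 6 = 6)
(-21 - 1*11)*(16 + p(s(1), 1)) = (-21 - 1*11)*(16 + 6) = (-21 - 11)*22 = -32*22 = -704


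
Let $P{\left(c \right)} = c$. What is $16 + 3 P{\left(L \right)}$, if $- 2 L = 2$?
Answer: $13$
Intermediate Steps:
$L = -1$ ($L = \left(- \frac{1}{2}\right) 2 = -1$)
$16 + 3 P{\left(L \right)} = 16 + 3 \left(-1\right) = 16 - 3 = 13$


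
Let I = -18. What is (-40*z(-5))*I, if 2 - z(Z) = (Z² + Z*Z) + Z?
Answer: -30960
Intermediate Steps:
z(Z) = 2 - Z - 2*Z² (z(Z) = 2 - ((Z² + Z*Z) + Z) = 2 - ((Z² + Z²) + Z) = 2 - (2*Z² + Z) = 2 - (Z + 2*Z²) = 2 + (-Z - 2*Z²) = 2 - Z - 2*Z²)
(-40*z(-5))*I = -40*(2 - 1*(-5) - 2*(-5)²)*(-18) = -40*(2 + 5 - 2*25)*(-18) = -40*(2 + 5 - 50)*(-18) = -40*(-43)*(-18) = 1720*(-18) = -30960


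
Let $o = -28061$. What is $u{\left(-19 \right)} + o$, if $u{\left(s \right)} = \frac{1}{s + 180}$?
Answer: $- \frac{4517820}{161} \approx -28061.0$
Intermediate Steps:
$u{\left(s \right)} = \frac{1}{180 + s}$
$u{\left(-19 \right)} + o = \frac{1}{180 - 19} - 28061 = \frac{1}{161} - 28061 = - \frac{4517820}{161}$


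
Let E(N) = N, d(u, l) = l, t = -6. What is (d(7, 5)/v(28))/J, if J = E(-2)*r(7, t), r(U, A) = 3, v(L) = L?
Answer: -5/168 ≈ -0.029762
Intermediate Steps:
J = -6 (J = -2*3 = -6)
(d(7, 5)/v(28))/J = (5/28)/(-6) = (5*(1/28))*(-⅙) = (5/28)*(-⅙) = -5/168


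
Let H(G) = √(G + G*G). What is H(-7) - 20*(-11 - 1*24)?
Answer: 700 + √42 ≈ 706.48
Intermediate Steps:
H(G) = √(G + G²)
H(-7) - 20*(-11 - 1*24) = √(-7*(1 - 7)) - 20*(-11 - 1*24) = √(-7*(-6)) - 20*(-11 - 24) = √42 - 20*(-35) = √42 + 700 = 700 + √42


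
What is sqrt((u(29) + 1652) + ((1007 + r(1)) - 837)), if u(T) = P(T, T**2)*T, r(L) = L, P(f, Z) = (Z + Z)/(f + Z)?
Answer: sqrt(422790)/15 ≈ 43.348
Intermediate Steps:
P(f, Z) = 2*Z/(Z + f) (P(f, Z) = (2*Z)/(Z + f) = 2*Z/(Z + f))
u(T) = 2*T**3/(T + T**2) (u(T) = (2*T**2/(T**2 + T))*T = (2*T**2/(T + T**2))*T = 2*T**3/(T + T**2))
sqrt((u(29) + 1652) + ((1007 + r(1)) - 837)) = sqrt((2*29**2/(1 + 29) + 1652) + ((1007 + 1) - 837)) = sqrt((2*841/30 + 1652) + (1008 - 837)) = sqrt((2*841*(1/30) + 1652) + 171) = sqrt((841/15 + 1652) + 171) = sqrt(25621/15 + 171) = sqrt(28186/15) = sqrt(422790)/15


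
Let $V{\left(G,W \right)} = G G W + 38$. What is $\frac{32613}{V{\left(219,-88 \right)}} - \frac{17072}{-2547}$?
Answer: $\frac{71969822849}{10749689910} \approx 6.6951$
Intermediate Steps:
$V{\left(G,W \right)} = 38 + W G^{2}$ ($V{\left(G,W \right)} = G^{2} W + 38 = W G^{2} + 38 = 38 + W G^{2}$)
$\frac{32613}{V{\left(219,-88 \right)}} - \frac{17072}{-2547} = \frac{32613}{38 - 88 \cdot 219^{2}} - \frac{17072}{-2547} = \frac{32613}{38 - 4220568} - - \frac{17072}{2547} = \frac{32613}{38 - 4220568} + \frac{17072}{2547} = \frac{32613}{-4220530} + \frac{17072}{2547} = 32613 \left(- \frac{1}{4220530}\right) + \frac{17072}{2547} = - \frac{32613}{4220530} + \frac{17072}{2547} = \frac{71969822849}{10749689910}$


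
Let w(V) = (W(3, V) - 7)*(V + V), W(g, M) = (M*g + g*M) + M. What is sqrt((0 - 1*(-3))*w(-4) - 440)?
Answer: 20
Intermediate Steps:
W(g, M) = M + 2*M*g (W(g, M) = (M*g + M*g) + M = 2*M*g + M = M + 2*M*g)
w(V) = 2*V*(-7 + 7*V) (w(V) = (V*(1 + 2*3) - 7)*(V + V) = (V*(1 + 6) - 7)*(2*V) = (V*7 - 7)*(2*V) = (7*V - 7)*(2*V) = (-7 + 7*V)*(2*V) = 2*V*(-7 + 7*V))
sqrt((0 - 1*(-3))*w(-4) - 440) = sqrt((0 - 1*(-3))*(14*(-4)*(-1 - 4)) - 440) = sqrt((0 + 3)*(14*(-4)*(-5)) - 440) = sqrt(3*280 - 440) = sqrt(840 - 440) = sqrt(400) = 20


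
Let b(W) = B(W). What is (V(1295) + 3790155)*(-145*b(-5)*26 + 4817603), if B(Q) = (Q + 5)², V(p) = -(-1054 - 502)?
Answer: 18266958288733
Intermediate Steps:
V(p) = 1556 (V(p) = -1*(-1556) = 1556)
B(Q) = (5 + Q)²
b(W) = (5 + W)²
(V(1295) + 3790155)*(-145*b(-5)*26 + 4817603) = (1556 + 3790155)*(-145*(5 - 5)²*26 + 4817603) = 3791711*(-145*0²*26 + 4817603) = 3791711*(-145*0*26 + 4817603) = 3791711*(0*26 + 4817603) = 3791711*(0 + 4817603) = 3791711*4817603 = 18266958288733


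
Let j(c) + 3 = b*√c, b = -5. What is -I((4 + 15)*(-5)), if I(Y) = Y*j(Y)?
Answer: -285 - 475*I*√95 ≈ -285.0 - 4629.7*I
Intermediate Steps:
j(c) = -3 - 5*√c
I(Y) = Y*(-3 - 5*√Y)
-I((4 + 15)*(-5)) = -(-1)*(4 + 15)*(-5)*(3 + 5*√((4 + 15)*(-5))) = -(-1)*19*(-5)*(3 + 5*√(19*(-5))) = -(-1)*(-95)*(3 + 5*√(-95)) = -(-1)*(-95)*(3 + 5*(I*√95)) = -(-1)*(-95)*(3 + 5*I*√95) = -(285 + 475*I*√95) = -285 - 475*I*√95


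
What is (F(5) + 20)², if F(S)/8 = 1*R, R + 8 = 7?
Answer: 144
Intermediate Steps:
R = -1 (R = -8 + 7 = -1)
F(S) = -8 (F(S) = 8*(1*(-1)) = 8*(-1) = -8)
(F(5) + 20)² = (-8 + 20)² = 12² = 144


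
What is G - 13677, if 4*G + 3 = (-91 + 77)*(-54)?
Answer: -53955/4 ≈ -13489.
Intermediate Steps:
G = 753/4 (G = -¾ + ((-91 + 77)*(-54))/4 = -¾ + (-14*(-54))/4 = -¾ + (¼)*756 = -¾ + 189 = 753/4 ≈ 188.25)
G - 13677 = 753/4 - 13677 = -53955/4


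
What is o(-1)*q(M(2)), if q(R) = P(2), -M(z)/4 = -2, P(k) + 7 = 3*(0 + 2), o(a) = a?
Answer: 1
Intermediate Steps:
P(k) = -1 (P(k) = -7 + 3*(0 + 2) = -7 + 3*2 = -7 + 6 = -1)
M(z) = 8 (M(z) = -4*(-2) = 8)
q(R) = -1
o(-1)*q(M(2)) = -1*(-1) = 1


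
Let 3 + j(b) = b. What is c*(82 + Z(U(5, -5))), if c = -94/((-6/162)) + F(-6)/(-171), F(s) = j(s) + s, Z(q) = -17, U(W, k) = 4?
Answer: 9403615/57 ≈ 1.6498e+5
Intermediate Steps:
j(b) = -3 + b
F(s) = -3 + 2*s (F(s) = (-3 + s) + s = -3 + 2*s)
c = 144671/57 (c = -94/((-6/162)) + (-3 + 2*(-6))/(-171) = -94/((-6*1/162)) + (-3 - 12)*(-1/171) = -94/(-1/27) - 15*(-1/171) = -94*(-27) + 5/57 = 2538 + 5/57 = 144671/57 ≈ 2538.1)
c*(82 + Z(U(5, -5))) = 144671*(82 - 17)/57 = (144671/57)*65 = 9403615/57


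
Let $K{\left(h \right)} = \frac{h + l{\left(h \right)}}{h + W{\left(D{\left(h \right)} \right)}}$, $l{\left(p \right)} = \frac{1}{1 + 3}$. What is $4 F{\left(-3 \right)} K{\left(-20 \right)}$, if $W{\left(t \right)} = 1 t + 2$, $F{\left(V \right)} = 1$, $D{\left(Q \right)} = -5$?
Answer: $\frac{79}{23} \approx 3.4348$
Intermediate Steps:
$l{\left(p \right)} = \frac{1}{4}$
$W{\left(t \right)} = 2 + t$ ($W{\left(t \right)} = t + 2 = 2 + t$)
$K{\left(h \right)} = \frac{\frac{1}{4} + h}{-3 + h}$ ($K{\left(h \right)} = \frac{h + \frac{1}{4}}{h + \left(2 - 5\right)} = \frac{\frac{1}{4} + h}{h - 3} = \frac{\frac{1}{4} + h}{-3 + h}$)
$4 F{\left(-3 \right)} K{\left(-20 \right)} = 4 \cdot 1 \frac{\frac{1}{4} - 20}{-3 - 20} = 4 \frac{1}{-23} \left(- \frac{79}{4}\right) = 4 \left(\left(- \frac{1}{23}\right) \left(- \frac{79}{4}\right)\right) = 4 \cdot \frac{79}{92} = \frac{79}{23}$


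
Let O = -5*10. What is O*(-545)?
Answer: 27250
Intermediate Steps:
O = -50
O*(-545) = -50*(-545) = 27250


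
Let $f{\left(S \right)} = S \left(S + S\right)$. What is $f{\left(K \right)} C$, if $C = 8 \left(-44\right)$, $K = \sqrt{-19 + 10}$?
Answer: $6336$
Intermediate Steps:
$K = 3 i$ ($K = \sqrt{-9} = 3 i \approx 3.0 i$)
$f{\left(S \right)} = 2 S^{2}$ ($f{\left(S \right)} = S 2 S = 2 S^{2}$)
$C = -352$
$f{\left(K \right)} C = 2 \left(3 i\right)^{2} \left(-352\right) = 2 \left(-9\right) \left(-352\right) = \left(-18\right) \left(-352\right) = 6336$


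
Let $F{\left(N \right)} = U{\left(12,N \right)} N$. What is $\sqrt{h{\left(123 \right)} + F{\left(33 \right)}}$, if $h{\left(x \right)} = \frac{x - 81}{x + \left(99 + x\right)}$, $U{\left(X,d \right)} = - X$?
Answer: $\frac{i \sqrt{5235490}}{115} \approx 19.897 i$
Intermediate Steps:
$F{\left(N \right)} = - 12 N$ ($F{\left(N \right)} = \left(-1\right) 12 N = - 12 N$)
$h{\left(x \right)} = \frac{-81 + x}{99 + 2 x}$
$\sqrt{h{\left(123 \right)} + F{\left(33 \right)}} = \sqrt{\frac{-81 + 123}{99 + 2 \cdot 123} - 396} = \sqrt{\frac{1}{99 + 246} \cdot 42 - 396} = \sqrt{\frac{1}{345} \cdot 42 - 396} = \sqrt{\frac{14}{115} - 396} = \sqrt{- \frac{45526}{115}} = \frac{i \sqrt{5235490}}{115}$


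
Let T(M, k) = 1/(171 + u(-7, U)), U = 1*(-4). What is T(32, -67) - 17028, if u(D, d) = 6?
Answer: -3013955/177 ≈ -17028.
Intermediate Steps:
U = -4
T(M, k) = 1/177 (T(M, k) = 1/(171 + 6) = 1/177)
T(32, -67) - 17028 = 1/177 - 17028 = -3013955/177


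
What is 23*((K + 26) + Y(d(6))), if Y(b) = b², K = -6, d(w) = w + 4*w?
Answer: 21160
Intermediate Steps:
d(w) = 5*w
23*((K + 26) + Y(d(6))) = 23*((-6 + 26) + (5*6)²) = 23*(20 + 30²) = 23*(20 + 900) = 23*920 = 21160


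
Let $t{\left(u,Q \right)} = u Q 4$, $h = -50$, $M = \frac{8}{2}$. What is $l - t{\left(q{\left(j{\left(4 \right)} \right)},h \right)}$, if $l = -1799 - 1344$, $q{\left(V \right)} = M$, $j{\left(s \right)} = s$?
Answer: $-2343$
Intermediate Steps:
$M = 4$ ($M = 8 \cdot \frac{1}{2} = 4$)
$q{\left(V \right)} = 4$
$t{\left(u,Q \right)} = 4 Q u$ ($t{\left(u,Q \right)} = Q u 4 = 4 Q u$)
$l = -3143$ ($l = -1799 - 1344 = -3143$)
$l - t{\left(q{\left(j{\left(4 \right)} \right)},h \right)} = -3143 - 4 \left(-50\right) 4 = -3143 - -800 = -3143 + 800 = -2343$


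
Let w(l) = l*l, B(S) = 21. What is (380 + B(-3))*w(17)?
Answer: 115889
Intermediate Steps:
w(l) = l²
(380 + B(-3))*w(17) = (380 + 21)*17² = 401*289 = 115889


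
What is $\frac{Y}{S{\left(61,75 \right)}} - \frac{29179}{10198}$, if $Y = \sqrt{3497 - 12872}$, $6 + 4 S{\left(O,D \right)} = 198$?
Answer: $- \frac{29179}{10198} + \frac{25 i \sqrt{15}}{48} \approx -2.8612 + 2.0172 i$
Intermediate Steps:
$S{\left(O,D \right)} = 48$ ($S{\left(O,D \right)} = - \frac{3}{2} + \frac{1}{4} \cdot 198 = - \frac{3}{2} + \frac{99}{2} = 48$)
$Y = 25 i \sqrt{15}$ ($Y = \sqrt{3497 - 12872} = \sqrt{-9375} = 25 i \sqrt{15} \approx 96.825 i$)
$\frac{Y}{S{\left(61,75 \right)}} - \frac{29179}{10198} = \frac{25 i \sqrt{15}}{48} - \frac{29179}{10198} = - \frac{29179}{10198} + \frac{25 i \sqrt{15}}{48}$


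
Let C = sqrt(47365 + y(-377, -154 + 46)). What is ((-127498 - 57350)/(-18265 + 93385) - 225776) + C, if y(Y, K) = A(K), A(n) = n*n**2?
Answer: -353343291/1565 + I*sqrt(1212347) ≈ -2.2578e+5 + 1101.1*I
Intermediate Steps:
A(n) = n**3
y(Y, K) = K**3
C = I*sqrt(1212347) (C = sqrt(47365 + (-154 + 46)**3) = sqrt(47365 + (-108)**3) = sqrt(47365 - 1259712) = sqrt(-1212347) = I*sqrt(1212347) ≈ 1101.1*I)
((-127498 - 57350)/(-18265 + 93385) - 225776) + C = ((-127498 - 57350)/(-18265 + 93385) - 225776) + I*sqrt(1212347) = (-184848/75120 - 225776) + I*sqrt(1212347) = (-184848*1/75120 - 225776) + I*sqrt(1212347) = (-3851/1565 - 225776) + I*sqrt(1212347) = -353343291/1565 + I*sqrt(1212347)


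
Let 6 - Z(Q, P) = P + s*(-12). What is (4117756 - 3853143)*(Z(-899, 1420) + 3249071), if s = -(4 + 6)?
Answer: 859340508181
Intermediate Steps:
s = -10 (s = -1*10 = -10)
Z(Q, P) = -114 - P (Z(Q, P) = 6 - (P - 10*(-12)) = 6 - (P + 120) = 6 - (120 + P) = 6 + (-120 - P) = -114 - P)
(4117756 - 3853143)*(Z(-899, 1420) + 3249071) = (4117756 - 3853143)*((-114 - 1*1420) + 3249071) = 264613*((-114 - 1420) + 3249071) = 264613*(-1534 + 3249071) = 264613*3247537 = 859340508181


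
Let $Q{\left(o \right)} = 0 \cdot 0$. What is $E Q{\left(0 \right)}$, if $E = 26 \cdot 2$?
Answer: $0$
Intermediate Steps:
$E = 52$
$Q{\left(o \right)} = 0$
$E Q{\left(0 \right)} = 52 \cdot 0 = 0$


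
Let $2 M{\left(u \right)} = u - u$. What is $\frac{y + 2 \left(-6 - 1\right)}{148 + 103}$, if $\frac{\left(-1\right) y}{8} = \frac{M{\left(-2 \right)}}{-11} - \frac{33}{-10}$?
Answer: $- \frac{202}{1255} \approx -0.16096$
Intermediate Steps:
$M{\left(u \right)} = 0$ ($M{\left(u \right)} = \frac{u - u}{2} = \frac{1}{2} \cdot 0 = 0$)
$y = - \frac{132}{5}$ ($y = - 8 \left(\frac{0}{-11} - \frac{33}{-10}\right) = - 8 \left(0 \left(- \frac{1}{11}\right) - - \frac{33}{10}\right) = - 8 \left(0 + \frac{33}{10}\right) = \left(-8\right) \frac{33}{10} = - \frac{132}{5} \approx -26.4$)
$\frac{y + 2 \left(-6 - 1\right)}{148 + 103} = \frac{- \frac{132}{5} + 2 \left(-6 - 1\right)}{148 + 103} = \frac{- \frac{132}{5} + 2 \left(-7\right)}{251} = \frac{- \frac{132}{5} - 14}{251} = \frac{1}{251} \left(- \frac{202}{5}\right) = - \frac{202}{1255}$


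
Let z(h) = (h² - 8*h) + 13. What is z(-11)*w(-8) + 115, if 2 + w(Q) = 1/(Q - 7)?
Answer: -1719/5 ≈ -343.80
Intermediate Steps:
w(Q) = -2 + 1/(-7 + Q) (w(Q) = -2 + 1/(Q - 7) = -2 + 1/(-7 + Q))
z(h) = 13 + h² - 8*h
z(-11)*w(-8) + 115 = (13 + (-11)² - 8*(-11))*((15 - 2*(-8))/(-7 - 8)) + 115 = (13 + 121 + 88)*((15 + 16)/(-15)) + 115 = 222*(-1/15*31) + 115 = 222*(-31/15) + 115 = -2294/5 + 115 = -1719/5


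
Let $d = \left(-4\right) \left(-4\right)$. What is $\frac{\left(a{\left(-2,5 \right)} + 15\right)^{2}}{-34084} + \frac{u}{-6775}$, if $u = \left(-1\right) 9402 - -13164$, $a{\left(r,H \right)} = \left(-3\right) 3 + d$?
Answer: $- \frac{32875777}{57729775} \approx -0.56948$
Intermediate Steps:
$d = 16$
$a{\left(r,H \right)} = 7$ ($a{\left(r,H \right)} = \left(-3\right) 3 + 16 = -9 + 16 = 7$)
$u = 3762$ ($u = -9402 + 13164 = 3762$)
$\frac{\left(a{\left(-2,5 \right)} + 15\right)^{2}}{-34084} + \frac{u}{-6775} = \frac{\left(7 + 15\right)^{2}}{-34084} + \frac{3762}{-6775} = 22^{2} \left(- \frac{1}{34084}\right) + 3762 \left(- \frac{1}{6775}\right) = 484 \left(- \frac{1}{34084}\right) - \frac{3762}{6775} = - \frac{121}{8521} - \frac{3762}{6775} = - \frac{32875777}{57729775}$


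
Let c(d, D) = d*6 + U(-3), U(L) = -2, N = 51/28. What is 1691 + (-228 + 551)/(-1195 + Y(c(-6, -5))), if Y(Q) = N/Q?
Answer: 2149815249/1271531 ≈ 1690.7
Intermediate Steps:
N = 51/28 (N = 51*(1/28) = 51/28 ≈ 1.8214)
c(d, D) = -2 + 6*d (c(d, D) = d*6 - 2 = 6*d - 2 = -2 + 6*d)
Y(Q) = 51/(28*Q)
1691 + (-228 + 551)/(-1195 + Y(c(-6, -5))) = 1691 + (-228 + 551)/(-1195 + 51/(28*(-2 + 6*(-6)))) = 1691 + 323/(-1195 + 51/(28*(-2 - 36))) = 1691 + 323/(-1195 + (51/28)/(-38)) = 1691 + 323/(-1195 + (51/28)*(-1/38)) = 1691 + 323/(-1195 - 51/1064) = 1691 + 323/(-1271531/1064) = 1691 + 323*(-1064/1271531) = 1691 - 343672/1271531 = 2149815249/1271531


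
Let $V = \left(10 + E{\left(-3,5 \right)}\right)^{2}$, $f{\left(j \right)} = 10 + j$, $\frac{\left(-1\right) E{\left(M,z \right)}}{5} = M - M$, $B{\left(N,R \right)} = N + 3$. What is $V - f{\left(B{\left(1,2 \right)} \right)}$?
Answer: $86$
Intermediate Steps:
$B{\left(N,R \right)} = 3 + N$
$E{\left(M,z \right)} = 0$ ($E{\left(M,z \right)} = - 5 \left(M - M\right) = \left(-5\right) 0 = 0$)
$V = 100$ ($V = \left(10 + 0\right)^{2} = 10^{2} = 100$)
$V - f{\left(B{\left(1,2 \right)} \right)} = 100 - \left(10 + \left(3 + 1\right)\right) = 100 - \left(10 + 4\right) = 100 - 14 = 86$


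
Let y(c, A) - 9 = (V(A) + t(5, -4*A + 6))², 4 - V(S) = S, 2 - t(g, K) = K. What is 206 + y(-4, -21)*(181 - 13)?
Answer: 668510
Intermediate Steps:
t(g, K) = 2 - K
V(S) = 4 - S
y(c, A) = 9 + 9*A² (y(c, A) = 9 + ((4 - A) + (2 - (-4*A + 6)))² = 9 + ((4 - A) + (2 - (6 - 4*A)))² = 9 + ((4 - A) + (2 + (-6 + 4*A)))² = 9 + ((4 - A) + (-4 + 4*A))² = 9 + (3*A)² = 9 + 9*A²)
206 + y(-4, -21)*(181 - 13) = 206 + (9 + 9*(-21)²)*(181 - 13) = 206 + (9 + 9*441)*168 = 206 + (9 + 3969)*168 = 206 + 3978*168 = 206 + 668304 = 668510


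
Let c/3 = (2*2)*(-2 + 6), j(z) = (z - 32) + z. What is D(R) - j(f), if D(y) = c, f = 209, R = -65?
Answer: -338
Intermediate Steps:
j(z) = -32 + 2*z (j(z) = (-32 + z) + z = -32 + 2*z)
c = 48 (c = 3*((2*2)*(-2 + 6)) = 3*(4*4) = 3*16 = 48)
D(y) = 48
D(R) - j(f) = 48 - (-32 + 2*209) = 48 - (-32 + 418) = 48 - 1*386 = 48 - 386 = -338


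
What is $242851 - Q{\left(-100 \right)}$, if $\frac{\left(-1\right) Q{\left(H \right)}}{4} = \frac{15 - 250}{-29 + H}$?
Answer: $\frac{31328719}{129} \approx 2.4286 \cdot 10^{5}$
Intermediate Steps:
$Q{\left(H \right)} = \frac{940}{-29 + H}$ ($Q{\left(H \right)} = - 4 \frac{15 - 250}{-29 + H} = - 4 \left(- \frac{235}{-29 + H}\right) = \frac{940}{-29 + H}$)
$242851 - Q{\left(-100 \right)} = 242851 - \frac{940}{-29 - 100} = 242851 - \frac{940}{-129} = 242851 - 940 \left(- \frac{1}{129}\right) = 242851 - - \frac{940}{129} = 242851 + \frac{940}{129} = \frac{31328719}{129}$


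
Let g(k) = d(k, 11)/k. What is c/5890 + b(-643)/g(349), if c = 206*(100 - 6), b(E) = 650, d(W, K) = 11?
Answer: 668179752/32395 ≈ 20626.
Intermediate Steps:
c = 19364 (c = 206*94 = 19364)
g(k) = 11/k
c/5890 + b(-643)/g(349) = 19364/5890 + 650/((11/349)) = 19364*(1/5890) + 650/((11*(1/349))) = 9682/2945 + 650/(11/349) = 9682/2945 + 650*(349/11) = 9682/2945 + 226850/11 = 668179752/32395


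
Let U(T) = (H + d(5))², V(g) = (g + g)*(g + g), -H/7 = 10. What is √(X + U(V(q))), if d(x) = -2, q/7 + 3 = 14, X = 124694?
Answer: √129878 ≈ 360.39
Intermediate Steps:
q = 77 (q = -21 + 7*14 = -21 + 98 = 77)
H = -70 (H = -7*10 = -70)
V(g) = 4*g² (V(g) = (2*g)*(2*g) = 4*g²)
U(T) = 5184 (U(T) = (-70 - 2)² = (-72)² = 5184)
√(X + U(V(q))) = √(124694 + 5184) = √129878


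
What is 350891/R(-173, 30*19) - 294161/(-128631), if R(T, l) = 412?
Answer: 45256654553/52995972 ≈ 853.96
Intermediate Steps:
350891/R(-173, 30*19) - 294161/(-128631) = 350891/412 - 294161/(-128631) = 350891*(1/412) - 294161*(-1/128631) = 350891/412 + 294161/128631 = 45256654553/52995972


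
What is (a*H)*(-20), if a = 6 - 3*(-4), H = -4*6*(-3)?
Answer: -25920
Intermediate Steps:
H = 72 (H = -24*(-3) = 72)
a = 18 (a = 6 + 12 = 18)
(a*H)*(-20) = (18*72)*(-20) = 1296*(-20) = -25920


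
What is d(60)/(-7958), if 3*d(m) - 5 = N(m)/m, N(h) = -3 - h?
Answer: -79/477480 ≈ -0.00016545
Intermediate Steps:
d(m) = 5/3 + (-3 - m)/(3*m) (d(m) = 5/3 + ((-3 - m)/m)/3 = 5/3 + (-3 - m)/(3*m))
d(60)/(-7958) = (4/3 - 1/60)/(-7958) = (4/3 - 1*1/60)*(-1/7958) = (4/3 - 1/60)*(-1/7958) = (79/60)*(-1/7958) = -79/477480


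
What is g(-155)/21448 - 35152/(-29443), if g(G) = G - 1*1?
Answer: 187336747/157873366 ≈ 1.1866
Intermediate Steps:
g(G) = -1 + G (g(G) = G - 1 = -1 + G)
g(-155)/21448 - 35152/(-29443) = (-1 - 155)/21448 - 35152/(-29443) = -156*1/21448 - 35152*(-1/29443) = -39/5362 + 35152/29443 = 187336747/157873366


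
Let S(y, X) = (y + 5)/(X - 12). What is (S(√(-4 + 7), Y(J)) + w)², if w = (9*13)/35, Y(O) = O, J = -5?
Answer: 3294271/354025 - 3628*√3/10115 ≈ 8.6839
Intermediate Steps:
S(y, X) = (5 + y)/(-12 + X)
w = 117/35 (w = 117*(1/35) = 117/35 ≈ 3.3429)
(S(√(-4 + 7), Y(J)) + w)² = ((5 + √(-4 + 7))/(-12 - 5) + 117/35)² = ((5 + √3)/(-17) + 117/35)² = (-(5 + √3)/17 + 117/35)² = ((-5/17 - √3/17) + 117/35)² = (1814/595 - √3/17)²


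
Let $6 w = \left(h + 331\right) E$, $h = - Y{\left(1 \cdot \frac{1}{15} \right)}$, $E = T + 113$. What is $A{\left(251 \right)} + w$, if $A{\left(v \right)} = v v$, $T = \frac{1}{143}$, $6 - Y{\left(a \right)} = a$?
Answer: $\frac{88961903}{1287} \approx 69124.0$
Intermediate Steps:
$Y{\left(a \right)} = 6 - a$
$T = \frac{1}{143} \approx 0.006993$
$E = \frac{16160}{143}$ ($E = \frac{1}{143} + 113 = \frac{16160}{143} \approx 113.01$)
$A{\left(v \right)} = v^{2}$
$h = - \frac{89}{15}$ ($h = - (6 - 1 \cdot \frac{1}{15}) = - (6 - \frac{1}{15}) = \left(-1\right) \frac{89}{15} = - \frac{89}{15} \approx -5.9333$)
$w = \frac{7879616}{1287}$ ($w = \frac{\left(- \frac{89}{15} + 331\right) \frac{16160}{143}}{6} = \frac{\frac{4876}{15} \cdot \frac{16160}{143}}{6} = \frac{1}{6} \cdot \frac{15759232}{429} = \frac{7879616}{1287} \approx 6122.5$)
$A{\left(251 \right)} + w = 251^{2} + \frac{7879616}{1287} = 63001 + \frac{7879616}{1287} = \frac{88961903}{1287}$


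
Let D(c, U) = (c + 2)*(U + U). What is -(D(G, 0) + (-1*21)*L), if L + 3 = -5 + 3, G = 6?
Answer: -105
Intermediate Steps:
D(c, U) = 2*U*(2 + c) (D(c, U) = (2 + c)*(2*U) = 2*U*(2 + c))
L = -5 (L = -3 + (-5 + 3) = -3 - 2 = -5)
-(D(G, 0) + (-1*21)*L) = -(2*0*(2 + 6) - 1*21*(-5)) = -(2*0*8 - 21*(-5)) = -(0 + 105) = -1*105 = -105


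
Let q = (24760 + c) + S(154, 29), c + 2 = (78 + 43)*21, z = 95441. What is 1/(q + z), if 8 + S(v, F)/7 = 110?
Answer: 1/123454 ≈ 8.1002e-6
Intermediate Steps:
c = 2539 (c = -2 + (78 + 43)*21 = -2 + 121*21 = -2 + 2541 = 2539)
S(v, F) = 714 (S(v, F) = -56 + 7*110 = -56 + 770 = 714)
q = 28013 (q = (24760 + 2539) + 714 = 27299 + 714 = 28013)
1/(q + z) = 1/(28013 + 95441) = 1/123454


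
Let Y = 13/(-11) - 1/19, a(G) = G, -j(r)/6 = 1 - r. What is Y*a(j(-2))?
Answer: 4644/209 ≈ 22.220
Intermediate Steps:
j(r) = -6 + 6*r (j(r) = -6*(1 - r) = -6 + 6*r)
Y = -258/209 (Y = 13*(-1/11) - 1*1/19 = -13/11 - 1/19 = -258/209 ≈ -1.2344)
Y*a(j(-2)) = -258*(-6 + 6*(-2))/209 = -258*(-6 - 12)/209 = -258/209*(-18) = 4644/209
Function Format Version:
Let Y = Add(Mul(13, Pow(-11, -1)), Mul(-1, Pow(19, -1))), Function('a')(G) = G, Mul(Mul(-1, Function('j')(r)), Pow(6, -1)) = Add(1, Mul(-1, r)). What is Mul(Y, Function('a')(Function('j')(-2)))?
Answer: Rational(4644, 209) ≈ 22.220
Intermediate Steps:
Function('j')(r) = Add(-6, Mul(6, r)) (Function('j')(r) = Mul(-6, Add(1, Mul(-1, r))) = Add(-6, Mul(6, r)))
Y = Rational(-258, 209) (Y = Add(Mul(13, Rational(-1, 11)), Mul(-1, Rational(1, 19))) = Add(Rational(-13, 11), Rational(-1, 19)) = Rational(-258, 209) ≈ -1.2344)
Mul(Y, Function('a')(Function('j')(-2))) = Mul(Rational(-258, 209), Add(-6, Mul(6, -2))) = Mul(Rational(-258, 209), Add(-6, -12)) = Mul(Rational(-258, 209), -18) = Rational(4644, 209)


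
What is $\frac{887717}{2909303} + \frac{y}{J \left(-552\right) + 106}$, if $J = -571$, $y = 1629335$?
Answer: $\frac{5020124598171}{917297417294} \approx 5.4727$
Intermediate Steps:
$\frac{887717}{2909303} + \frac{y}{J \left(-552\right) + 106} = \frac{887717}{2909303} + \frac{1629335}{\left(-571\right) \left(-552\right) + 106} = 887717 \cdot \frac{1}{2909303} + \frac{1629335}{315192 + 106} = \frac{887717}{2909303} + \frac{1629335}{315298} = \frac{5020124598171}{917297417294}$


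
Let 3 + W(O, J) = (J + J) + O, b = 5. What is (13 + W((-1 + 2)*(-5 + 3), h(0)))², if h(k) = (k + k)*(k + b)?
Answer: 64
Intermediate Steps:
h(k) = 2*k*(5 + k) (h(k) = (k + k)*(k + 5) = (2*k)*(5 + k) = 2*k*(5 + k))
W(O, J) = -3 + O + 2*J (W(O, J) = -3 + ((J + J) + O) = -3 + (2*J + O) = -3 + (O + 2*J) = -3 + O + 2*J)
(13 + W((-1 + 2)*(-5 + 3), h(0)))² = (13 + (-3 + (-1 + 2)*(-5 + 3) + 2*(2*0*(5 + 0))))² = (13 + (-3 + 1*(-2) + 2*(2*0*5)))² = (13 + (-3 - 2 + 2*0))² = (13 + (-3 - 2 + 0))² = (13 - 5)² = 8² = 64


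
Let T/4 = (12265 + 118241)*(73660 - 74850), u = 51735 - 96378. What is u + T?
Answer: -621253203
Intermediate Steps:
u = -44643
T = -621208560 (T = 4*((12265 + 118241)*(73660 - 74850)) = 4*(130506*(-1190)) = 4*(-155302140) = -621208560)
u + T = -44643 - 621208560 = -621253203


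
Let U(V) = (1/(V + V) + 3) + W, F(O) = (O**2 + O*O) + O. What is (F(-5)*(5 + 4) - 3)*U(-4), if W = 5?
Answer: 12663/4 ≈ 3165.8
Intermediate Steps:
F(O) = O + 2*O**2 (F(O) = (O**2 + O**2) + O = 2*O**2 + O = O + 2*O**2)
U(V) = 8 + 1/(2*V) (U(V) = (1/(V + V) + 3) + 5 = (1/(2*V) + 3) + 5 = (3 + 1/(2*V)) + 5 = 8 + 1/(2*V))
(F(-5)*(5 + 4) - 3)*U(-4) = ((-5*(1 + 2*(-5)))*(5 + 4) - 3)*(8 + (1/2)/(-4)) = (-5*(1 - 10)*9 - 3)*(8 + (1/2)*(-1/4)) = (-5*(-9)*9 - 3)*(8 - 1/8) = (45*9 - 3)*(63/8) = (405 - 3)*(63/8) = 402*(63/8) = 12663/4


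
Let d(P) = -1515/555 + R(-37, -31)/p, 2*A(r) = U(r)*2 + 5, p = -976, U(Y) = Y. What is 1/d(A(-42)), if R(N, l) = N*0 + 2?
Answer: -18056/49325 ≈ -0.36606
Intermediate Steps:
R(N, l) = 2 (R(N, l) = 0 + 2 = 2)
A(r) = 5/2 + r (A(r) = (r*2 + 5)/2 = (2*r + 5)/2 = (5 + 2*r)/2 = 5/2 + r)
d(P) = -49325/18056 (d(P) = -1515/555 + 2/(-976) = -1515*1/555 + 2*(-1/976) = -101/37 - 1/488 = -49325/18056)
1/d(A(-42)) = 1/(-49325/18056) = -18056/49325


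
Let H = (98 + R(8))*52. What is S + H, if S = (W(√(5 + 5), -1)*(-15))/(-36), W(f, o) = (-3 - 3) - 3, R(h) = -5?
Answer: 19329/4 ≈ 4832.3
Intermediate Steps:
W(f, o) = -9 (W(f, o) = -6 - 3 = -9)
S = -15/4 (S = -9*(-15)/(-36) = 135*(-1/36) = -15/4 ≈ -3.7500)
H = 4836 (H = (98 - 5)*52 = 93*52 = 4836)
S + H = -15/4 + 4836 = 19329/4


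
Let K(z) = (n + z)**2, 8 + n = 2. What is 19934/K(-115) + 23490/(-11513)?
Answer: -3945412/5812477 ≈ -0.67878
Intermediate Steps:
n = -6 (n = -8 + 2 = -6)
K(z) = (-6 + z)**2
19934/K(-115) + 23490/(-11513) = 19934/((-6 - 115)**2) + 23490/(-11513) = 19934/((-121)**2) + 23490*(-1/11513) = 19934/14641 - 810/397 = -3945412/5812477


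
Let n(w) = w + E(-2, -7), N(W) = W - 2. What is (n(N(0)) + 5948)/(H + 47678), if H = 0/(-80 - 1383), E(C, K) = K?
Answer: 5939/47678 ≈ 0.12456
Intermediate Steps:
N(W) = -2 + W
n(w) = -7 + w (n(w) = w - 7 = -7 + w)
H = 0 (H = 0/(-1463) = 0*(-1/1463) = 0)
(n(N(0)) + 5948)/(H + 47678) = ((-7 + (-2 + 0)) + 5948)/(0 + 47678) = ((-7 - 2) + 5948)/47678 = (-9 + 5948)*(1/47678) = 5939*(1/47678) = 5939/47678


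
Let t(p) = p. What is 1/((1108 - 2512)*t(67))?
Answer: -1/94068 ≈ -1.0631e-5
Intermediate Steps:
1/((1108 - 2512)*t(67)) = 1/((1108 - 2512)*67) = (1/67)/(-1404) = -1/1404*1/67 = -1/94068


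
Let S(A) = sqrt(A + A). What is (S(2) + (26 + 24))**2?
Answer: 2704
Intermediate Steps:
S(A) = sqrt(2)*sqrt(A) (S(A) = sqrt(2*A) = sqrt(2)*sqrt(A))
(S(2) + (26 + 24))**2 = (sqrt(2)*sqrt(2) + (26 + 24))**2 = (2 + 50)**2 = 52**2 = 2704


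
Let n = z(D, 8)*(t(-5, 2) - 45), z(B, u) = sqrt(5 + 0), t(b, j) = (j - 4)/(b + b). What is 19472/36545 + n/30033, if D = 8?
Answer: 19472/36545 - 224*sqrt(5)/150165 ≈ 0.52949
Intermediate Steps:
t(b, j) = (-4 + j)/(2*b) (t(b, j) = (-4 + j)/((2*b)) = (-4 + j)*(1/(2*b)) = (-4 + j)/(2*b))
z(B, u) = sqrt(5)
n = -224*sqrt(5)/5 (n = sqrt(5)*((1/2)*(-4 + 2)/(-5) - 45) = sqrt(5)*((1/2)*(-1/5)*(-2) - 45) = sqrt(5)*(1/5 - 45) = sqrt(5)*(-224/5) = -224*sqrt(5)/5 ≈ -100.18)
19472/36545 + n/30033 = 19472/36545 - 224*sqrt(5)/5/30033 = 19472*(1/36545) - 224*sqrt(5)/5*(1/30033) = 19472/36545 - 224*sqrt(5)/150165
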